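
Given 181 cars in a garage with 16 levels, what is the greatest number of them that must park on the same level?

The 181 cars fall into 16 levels.
If each of the 16 levels held at most 11, the total would be at most 16 × 11 = 176 < 181, a contradiction.
So at least one holds ⌈181/16⌉ = 12.

12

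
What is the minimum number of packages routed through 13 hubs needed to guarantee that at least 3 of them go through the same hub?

There are 13 hubs acting as pigeonholes.
With 13 × 2 = 26 packages we could place exactly 2 in each, with no class reaching 3.
One more forces some class to hold 3, so 26 + 1 = 27.

27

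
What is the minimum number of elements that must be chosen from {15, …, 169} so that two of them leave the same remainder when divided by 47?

48

Use the pigeonhole principle on residue classes: group the integers by remainder mod 47; there are 47 residue classes, each nonempty in this range.
Choosing one from each class (47 integers) avoids any shared remainder.
One more choice must repeat a class, so two differ by a multiple of 47. Hence 47 + 1 = 48.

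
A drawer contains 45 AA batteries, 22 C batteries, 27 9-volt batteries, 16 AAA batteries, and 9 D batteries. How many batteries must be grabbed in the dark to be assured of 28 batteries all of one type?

102

Treat the 5 types as pigeonholes.
In the worst case we take at most 27 of each type, but all 22 C, all 16 AAA, and all 9 D (fewer than 27), giving 27 + 22 + 27 + 16 + 9 = 101.
One more battery then forces some type to 28, so 101 + 1 = 102.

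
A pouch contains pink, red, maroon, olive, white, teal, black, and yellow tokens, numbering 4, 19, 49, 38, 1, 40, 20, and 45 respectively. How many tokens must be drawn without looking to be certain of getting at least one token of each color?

The hardest color to obtain is white: we could draw every other token first — 216 − 1 = 215 tokens — without a single white one.
The next draw must be white, so 215 + 1 = 216.

216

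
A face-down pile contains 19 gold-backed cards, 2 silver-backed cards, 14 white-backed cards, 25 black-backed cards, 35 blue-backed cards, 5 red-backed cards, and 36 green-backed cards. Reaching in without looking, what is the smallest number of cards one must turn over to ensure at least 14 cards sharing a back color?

73

In the worst case we take at most 13 of each back color, but all 2 silver-backed and all 5 red-backed (fewer than 13), giving 13 + 2 + 13 + 13 + 13 + 5 + 13 = 72.
One more card then forces some back color to 14, so 72 + 1 = 73.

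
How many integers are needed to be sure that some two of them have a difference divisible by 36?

37

Use the pigeonhole principle on residue classes: two integers differ by a multiple of 36 exactly when they share a remainder mod 36.
There are 36 residue classes mod 36, so 36 integers can all lie in distinct classes.
One more integer must repeat a residue, giving a difference divisible by 36. So n = 36 + 1 = 37.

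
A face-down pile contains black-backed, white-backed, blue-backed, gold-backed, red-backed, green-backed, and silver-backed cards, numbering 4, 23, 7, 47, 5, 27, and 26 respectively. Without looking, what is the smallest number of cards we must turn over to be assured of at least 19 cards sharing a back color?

89

In the worst case we take at most 18 of each back color, but all 4 black-backed, all 7 blue-backed, and all 5 red-backed (fewer than 18), giving 4 + 18 + 7 + 18 + 5 + 18 + 18 = 88.
One more card then forces some back color to 19, so 88 + 1 = 89.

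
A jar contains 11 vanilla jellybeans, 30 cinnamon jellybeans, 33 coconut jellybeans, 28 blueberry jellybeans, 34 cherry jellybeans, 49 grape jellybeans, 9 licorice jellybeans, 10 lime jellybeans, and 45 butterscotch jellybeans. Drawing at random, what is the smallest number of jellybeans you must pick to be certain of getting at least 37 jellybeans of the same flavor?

In the worst case we take at most 36 of each flavor, but all 11 vanilla, all 30 cinnamon, all 33 coconut, all 28 blueberry, all 34 cherry, all 9 licorice, and all 10 lime (fewer than 36), giving 11 + 30 + 33 + 28 + 34 + 36 + 9 + 10 + 36 = 227.
One more jellybean then forces some flavor to 37, so 227 + 1 = 228.

228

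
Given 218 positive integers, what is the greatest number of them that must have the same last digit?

There are 10 possible last digits, which serve as the pigeonholes.
If each of the 10 possible last digits held at most 21, the total would be at most 10 × 21 = 210 < 218, a contradiction.
So at least one holds ⌈218/10⌉ = 22.

22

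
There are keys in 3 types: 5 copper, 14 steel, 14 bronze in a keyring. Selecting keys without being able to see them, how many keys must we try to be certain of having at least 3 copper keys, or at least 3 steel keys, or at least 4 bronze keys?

8

Each of the 3 types has its own threshold; avoid all of them simultaneously.
The worst case stops just short of every target: 2 copper, 2 steel, 3 bronze — 2 + 2 + 3 = 7 keys.
One more key must push some type to its target, so 7 + 1 = 8.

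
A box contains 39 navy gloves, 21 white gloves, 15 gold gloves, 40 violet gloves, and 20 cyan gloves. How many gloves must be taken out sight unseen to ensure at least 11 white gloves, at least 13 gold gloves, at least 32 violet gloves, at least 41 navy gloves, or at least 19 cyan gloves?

The worst case stops just short of every target: all 39 navy, 10 white, 12 gold, 31 violet, 18 cyan — 39 + 10 + 12 + 31 + 18 = 110 gloves.
One more glove must push some color to its target, so 110 + 1 = 111.

111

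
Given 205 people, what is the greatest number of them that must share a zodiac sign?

The 205 people fall into 12 zodiac signs.
If each of the 12 zodiac signs held at most 17, the total would be at most 12 × 17 = 204 < 205, a contradiction.
So at least one holds ⌈205/12⌉ = 18.

18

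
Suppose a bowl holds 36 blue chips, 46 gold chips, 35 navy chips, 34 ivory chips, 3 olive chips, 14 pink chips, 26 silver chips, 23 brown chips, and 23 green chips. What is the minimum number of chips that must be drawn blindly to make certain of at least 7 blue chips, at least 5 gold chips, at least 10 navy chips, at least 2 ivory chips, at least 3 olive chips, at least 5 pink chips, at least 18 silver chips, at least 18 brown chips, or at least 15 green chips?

75

The worst case stops just short of every target: 6 blue, 4 gold, 9 navy, 1 ivory, 2 olive, 4 pink, 17 silver, 17 brown, 14 green — 6 + 4 + 9 + 1 + 2 + 4 + 17 + 17 + 14 = 74 chips.
One more chip must push some color to its target, so 74 + 1 = 75.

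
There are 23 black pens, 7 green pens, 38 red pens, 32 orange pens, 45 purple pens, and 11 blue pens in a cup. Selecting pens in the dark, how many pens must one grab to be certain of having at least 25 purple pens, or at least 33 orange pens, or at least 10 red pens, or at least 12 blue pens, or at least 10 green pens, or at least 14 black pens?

97

The worst case stops just short of every target: 13 black, all 7 green, 9 red, 32 orange, 24 purple, 11 blue — 13 + 7 + 9 + 32 + 24 + 11 = 96 pens.
One more pen must push some ink color to its target, so 96 + 1 = 97.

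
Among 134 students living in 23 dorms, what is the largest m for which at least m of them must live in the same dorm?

If each of the 23 dorms held at most 5, the total would be at most 23 × 5 = 115 < 134, a contradiction.
So at least one holds ⌈134/23⌉ = 6.

6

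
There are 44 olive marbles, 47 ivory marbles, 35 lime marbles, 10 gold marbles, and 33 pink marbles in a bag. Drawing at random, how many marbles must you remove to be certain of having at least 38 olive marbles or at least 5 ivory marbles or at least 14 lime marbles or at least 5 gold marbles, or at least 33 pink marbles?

91

The worst case stops just short of every target: 37 olive, 4 ivory, 13 lime, 4 gold, 32 pink — 37 + 4 + 13 + 4 + 32 = 90 marbles.
One more marble must push some color to its target, so 90 + 1 = 91.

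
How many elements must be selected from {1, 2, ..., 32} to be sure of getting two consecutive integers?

Partition {1, …, 32} into 16 pairs: {1,2}, {3,4}, …, {31,32}.
Choosing 16 integers — say the 16 even numbers 2, 4, …, 32 — takes one from each pair and avoids the property.
Choosing 17 forces two into the same pair by pigeonhole, and those are consecutive. So 17.

17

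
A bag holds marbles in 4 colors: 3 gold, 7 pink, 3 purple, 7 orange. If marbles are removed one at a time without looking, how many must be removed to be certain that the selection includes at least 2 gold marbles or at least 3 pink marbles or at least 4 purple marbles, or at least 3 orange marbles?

9

The worst case stops just short of every target: 1 gold, 2 pink, 3 purple, 2 orange — 1 + 2 + 3 + 2 = 8 marbles.
One more marble must push some color to its target, so 8 + 1 = 9.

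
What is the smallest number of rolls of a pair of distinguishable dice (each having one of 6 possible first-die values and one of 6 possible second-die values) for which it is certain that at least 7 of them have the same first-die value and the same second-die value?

There are 6 × 6 = 36 (first-die value, second-die value) combinations acting as pigeonholes.
With 36 × 6 = 216 rolls of a pair of distinguishable dice we could place exactly 6 in each, with no (first-die value, second-die value) pair reaching 7.
One more forces some (first-die value, second-die value) pair to hold 7, so 216 + 1 = 217.

217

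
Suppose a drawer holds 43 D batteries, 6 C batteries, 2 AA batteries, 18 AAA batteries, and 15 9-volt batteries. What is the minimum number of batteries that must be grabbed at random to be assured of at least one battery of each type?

The hardest type to obtain is AA: we could draw every other battery first — 84 − 2 = 82 batteries — without a single AA one.
The next draw must be AA, so 82 + 1 = 83.

83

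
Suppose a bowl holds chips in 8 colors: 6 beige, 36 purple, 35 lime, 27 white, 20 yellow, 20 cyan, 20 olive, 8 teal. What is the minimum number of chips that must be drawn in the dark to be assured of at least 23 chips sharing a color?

Treat the 8 colors as pigeonholes.
In the worst case we take at most 22 of each color, but all 6 beige, all 20 yellow, all 20 cyan, all 20 olive, and all 8 teal (fewer than 22), giving 6 + 22 + 22 + 22 + 20 + 20 + 20 + 8 = 140.
One more chip then forces some color to 23, so 140 + 1 = 141.

141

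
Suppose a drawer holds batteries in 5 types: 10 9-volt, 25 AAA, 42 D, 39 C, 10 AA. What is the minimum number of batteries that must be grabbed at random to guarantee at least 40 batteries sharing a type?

124

Treat the 5 types as pigeonholes.
In the worst case we take at most 39 of each type, but all 10 9-volt, all 25 AAA, and all 10 AA (fewer than 39), giving 10 + 25 + 39 + 39 + 10 = 123.
One more battery then forces some type to 40, so 123 + 1 = 124.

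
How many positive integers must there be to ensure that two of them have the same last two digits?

101

There are 100 possible two-digit endings acting as pigeonholes.
With 100 positive integers we could place one in each, avoiding any repeat.
One more forces some class to hold 2, so 100 + 1 = 101.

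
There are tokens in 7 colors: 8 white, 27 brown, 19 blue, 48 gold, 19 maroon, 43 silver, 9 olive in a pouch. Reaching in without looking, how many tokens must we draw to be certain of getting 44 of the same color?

169

In the worst case we take at most 43 of each color, but all 8 white, all 27 brown, all 19 blue, all 19 maroon, and all 9 olive (fewer than 43), giving 8 + 27 + 19 + 43 + 19 + 43 + 9 = 168.
One more token then forces some color to 44, so 168 + 1 = 169.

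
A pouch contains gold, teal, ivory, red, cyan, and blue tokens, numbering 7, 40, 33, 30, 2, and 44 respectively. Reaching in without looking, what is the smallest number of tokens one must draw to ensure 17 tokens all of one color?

Treat the 6 colors as pigeonholes.
In the worst case we take at most 16 of each color, but all 7 gold and all 2 cyan (fewer than 16), giving 7 + 16 + 16 + 16 + 2 + 16 = 73.
One more token then forces some color to 17, so 73 + 1 = 74.

74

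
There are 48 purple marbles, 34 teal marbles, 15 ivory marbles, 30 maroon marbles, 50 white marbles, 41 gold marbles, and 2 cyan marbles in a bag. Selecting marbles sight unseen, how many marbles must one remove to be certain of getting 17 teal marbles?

The worst case draws every non-teal marble first: 48 + 15 + 30 + 50 + 41 + 2 = 186.
The next 17 draws are then forced to be teal, giving 186 + 17 = 203.

203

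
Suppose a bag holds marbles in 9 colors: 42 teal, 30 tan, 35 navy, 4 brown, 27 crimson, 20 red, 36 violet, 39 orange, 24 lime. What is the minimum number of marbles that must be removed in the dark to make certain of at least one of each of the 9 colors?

254

The hardest color to obtain is brown: we could draw every other marble first — 257 − 4 = 253 marbles — without a single brown one.
The next draw must be brown, so 253 + 1 = 254.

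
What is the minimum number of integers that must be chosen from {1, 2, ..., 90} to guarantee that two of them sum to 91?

46

Partition {1, …, 90} into 45 pairs: {1,90}, {2,89}, …, {45,46}.
Choosing 45 integers — say the integers 1 through 45 — takes one from each pair and avoids the property.
Choosing 46 forces two into the same pair by pigeonhole, and those sum to 91. So 46.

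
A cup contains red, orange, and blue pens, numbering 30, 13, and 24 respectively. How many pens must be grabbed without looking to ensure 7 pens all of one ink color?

The worst case takes 6 pens of each ink color without reaching 7 of any: 3 × 6 = 18.
The next pen must bring some ink color to 7, so 18 + 1 = 19.

19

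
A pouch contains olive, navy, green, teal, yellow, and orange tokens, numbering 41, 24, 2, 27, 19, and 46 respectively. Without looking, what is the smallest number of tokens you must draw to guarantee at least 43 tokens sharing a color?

Treat the 6 colors as pigeonholes.
In the worst case we take at most 42 of each color, but all 41 olive, all 24 navy, all 2 green, all 27 teal, and all 19 yellow (fewer than 42), giving 41 + 24 + 2 + 27 + 19 + 42 = 155.
One more token then forces some color to 43, so 155 + 1 = 156.

156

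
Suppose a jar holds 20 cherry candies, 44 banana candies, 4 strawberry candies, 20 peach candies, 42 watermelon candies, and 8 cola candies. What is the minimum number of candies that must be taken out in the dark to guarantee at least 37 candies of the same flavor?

Treat the 6 flavors as pigeonholes.
In the worst case we take at most 36 of each flavor, but all 20 cherry, all 4 strawberry, all 20 peach, and all 8 cola (fewer than 36), giving 20 + 36 + 4 + 20 + 36 + 8 = 124.
One more candy then forces some flavor to 37, so 124 + 1 = 125.

125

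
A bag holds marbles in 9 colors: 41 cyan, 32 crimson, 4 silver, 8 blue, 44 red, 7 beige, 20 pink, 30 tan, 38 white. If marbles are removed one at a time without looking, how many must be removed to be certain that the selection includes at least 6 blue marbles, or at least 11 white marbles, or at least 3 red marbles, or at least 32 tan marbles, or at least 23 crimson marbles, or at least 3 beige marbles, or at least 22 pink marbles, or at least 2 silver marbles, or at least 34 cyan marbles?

126

Each of the 9 colors has its own threshold; avoid all of them simultaneously.
The worst case stops just short of every target: 33 cyan, 22 crimson, 1 silver, 5 blue, 2 red, 2 beige, all 20 pink, all 30 tan, 10 white — 33 + 22 + 1 + 5 + 2 + 2 + 20 + 30 + 10 = 125 marbles.
One more marble must push some color to its target, so 125 + 1 = 126.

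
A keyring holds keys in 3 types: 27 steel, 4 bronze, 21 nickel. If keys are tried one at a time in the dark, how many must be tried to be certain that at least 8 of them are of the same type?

19

Treat the 3 types as pigeonholes.
In the worst case we take at most 7 of each type, but all 4 bronze (fewer than 7), giving 7 + 4 + 7 = 18.
One more key then forces some type to 8, so 18 + 1 = 19.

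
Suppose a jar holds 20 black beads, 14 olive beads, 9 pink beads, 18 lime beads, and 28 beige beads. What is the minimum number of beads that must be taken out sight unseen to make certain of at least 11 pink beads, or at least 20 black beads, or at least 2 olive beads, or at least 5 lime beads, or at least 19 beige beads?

The worst case stops just short of every target: 19 black, 1 olive, all 9 pink, 4 lime, 18 beige — 19 + 1 + 9 + 4 + 18 = 51 beads.
One more bead must push some color to its target, so 51 + 1 = 52.

52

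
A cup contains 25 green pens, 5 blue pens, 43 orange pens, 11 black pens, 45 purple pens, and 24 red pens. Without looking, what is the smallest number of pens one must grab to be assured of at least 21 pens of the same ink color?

Treat the 6 ink colors as pigeonholes.
In the worst case we take at most 20 of each ink color, but all 5 blue and all 11 black (fewer than 20), giving 20 + 5 + 20 + 11 + 20 + 20 = 96.
One more pen then forces some ink color to 21, so 96 + 1 = 97.

97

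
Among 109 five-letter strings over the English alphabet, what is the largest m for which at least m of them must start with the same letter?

There are 26 possible first letters, which serve as the pigeonholes.
If each of the 26 possible first letters held at most 4, the total would be at most 26 × 4 = 104 < 109, a contradiction.
So at least one holds ⌈109/26⌉ = 5.

5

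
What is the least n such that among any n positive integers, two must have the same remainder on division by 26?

Two integers differ by a multiple of 26 exactly when they share a remainder mod 26.
There are 26 residue classes mod 26, so 26 integers can all lie in distinct classes.
One more integer must repeat a residue, giving a difference divisible by 26. So n = 26 + 1 = 27.

27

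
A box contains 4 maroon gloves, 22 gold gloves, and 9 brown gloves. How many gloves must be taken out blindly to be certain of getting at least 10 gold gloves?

23

To avoid gold gloves as long as possible, exhaust the other 2 colors first.
The worst case draws every non-gold glove first: 4 + 9 = 13.
The next 10 draws are then forced to be gold, giving 13 + 10 = 23.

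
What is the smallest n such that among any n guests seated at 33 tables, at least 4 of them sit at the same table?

100

There are 33 tables acting as pigeonholes.
With 33 × 3 = 99 guests we could place exactly 3 in each, with no class reaching 4.
One more forces some class to hold 4, so 99 + 1 = 100.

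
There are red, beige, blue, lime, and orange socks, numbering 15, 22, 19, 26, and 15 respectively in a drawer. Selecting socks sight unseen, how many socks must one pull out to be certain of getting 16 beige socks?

91

The worst case draws every non-beige sock first: 15 + 19 + 26 + 15 = 75.
The next 16 draws are then forced to be beige, giving 75 + 16 = 91.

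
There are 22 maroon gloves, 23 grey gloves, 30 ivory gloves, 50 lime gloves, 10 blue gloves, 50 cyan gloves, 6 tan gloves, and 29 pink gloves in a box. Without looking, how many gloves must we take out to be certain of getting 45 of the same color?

209

In the worst case we take at most 44 of each color, but all 22 maroon, all 23 grey, all 30 ivory, all 10 blue, all 6 tan, and all 29 pink (fewer than 44), giving 22 + 23 + 30 + 44 + 10 + 44 + 6 + 29 = 208.
One more glove then forces some color to 45, so 208 + 1 = 209.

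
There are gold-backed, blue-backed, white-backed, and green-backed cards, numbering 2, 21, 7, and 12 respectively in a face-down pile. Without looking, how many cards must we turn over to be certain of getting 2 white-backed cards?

37

The worst case draws every non-white-backed card first: 2 + 21 + 12 = 35.
The next 2 draws are then forced to be white-backed, giving 35 + 2 = 37.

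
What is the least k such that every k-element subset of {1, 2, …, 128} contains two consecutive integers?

Partition {1, …, 128} into 64 pairs: {1,2}, {3,4}, …, {127,128}.
Choosing 64 integers — say the 64 even numbers 2, 4, …, 128 — takes one from each pair and avoids the property.
Choosing 65 forces two into the same pair by pigeonhole, and those are consecutive. So 65.

65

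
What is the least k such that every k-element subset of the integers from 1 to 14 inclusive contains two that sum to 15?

Partition {1, …, 14} into 7 pairs: {1,14}, {2,13}, …, {7,8}.
Choosing 7 integers — say the integers 1 through 7 — takes one from each pair and avoids the property.
Choosing 8 forces two into the same pair by pigeonhole, and those sum to 15. So 8.

8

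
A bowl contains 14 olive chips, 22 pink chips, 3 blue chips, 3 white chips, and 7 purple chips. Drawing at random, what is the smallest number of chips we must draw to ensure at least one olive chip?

36

To avoid olive chips as long as possible, exhaust the other 4 colors first.
The worst case draws every non-olive chip first: 22 + 3 + 3 + 7 = 35.
The next draw is then forced to be olive, giving 35 + 1 = 36.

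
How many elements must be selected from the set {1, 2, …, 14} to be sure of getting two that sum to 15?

8

Partition {1, …, 14} into 7 pairs: {1,14}, {2,13}, …, {7,8}.
Choosing 7 integers — say the integers 1 through 7 — takes one from each pair and avoids the property.
Choosing 8 forces two into the same pair by pigeonhole, and those sum to 15. So 8.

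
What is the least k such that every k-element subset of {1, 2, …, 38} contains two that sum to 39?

20

Partition {1, …, 38} into 19 pairs: {1,38}, {2,37}, …, {19,20}.
Choosing 19 integers — say the integers 1 through 19 — takes one from each pair and avoids the property.
Choosing 20 forces two into the same pair by pigeonhole, and those sum to 39. So 20.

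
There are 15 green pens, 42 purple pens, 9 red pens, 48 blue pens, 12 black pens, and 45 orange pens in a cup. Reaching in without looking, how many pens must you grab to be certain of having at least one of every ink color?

The hardest ink color to obtain is red: we could draw every other pen first — 171 − 9 = 162 pens — without a single red one.
The next draw must be red, so 162 + 1 = 163.

163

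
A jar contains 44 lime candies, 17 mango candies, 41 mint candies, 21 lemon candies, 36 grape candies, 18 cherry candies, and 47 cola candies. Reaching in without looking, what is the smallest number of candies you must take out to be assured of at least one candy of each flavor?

208

The hardest flavor to obtain is mango: we could draw every other candy first — 224 − 17 = 207 candies — without a single mango one.
The next draw must be mango, so 207 + 1 = 208.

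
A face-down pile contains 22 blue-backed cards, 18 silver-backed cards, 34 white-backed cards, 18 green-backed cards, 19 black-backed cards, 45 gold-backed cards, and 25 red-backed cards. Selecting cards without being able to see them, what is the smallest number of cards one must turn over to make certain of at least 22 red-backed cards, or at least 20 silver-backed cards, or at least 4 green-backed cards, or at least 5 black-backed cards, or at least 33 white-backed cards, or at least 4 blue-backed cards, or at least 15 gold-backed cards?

The worst case stops just short of every target: 3 blue-backed, all 18 silver-backed, 32 white-backed, 3 green-backed, 4 black-backed, 14 gold-backed, 21 red-backed — 3 + 18 + 32 + 3 + 4 + 14 + 21 = 95 cards.
One more card must push some back color to its target, so 95 + 1 = 96.

96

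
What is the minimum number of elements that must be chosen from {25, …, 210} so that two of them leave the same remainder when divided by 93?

Group the integers by remainder mod 93; there are 93 residue classes, each nonempty in this range.
Choosing one from each class (93 integers) avoids any shared remainder.
One more choice must repeat a class, so two differ by a multiple of 93. Hence 93 + 1 = 94.

94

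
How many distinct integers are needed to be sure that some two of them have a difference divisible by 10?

11

Two integers differ by a multiple of 10 exactly when they share a remainder mod 10.
There are 10 residue classes mod 10, so 10 integers can all lie in distinct classes.
One more integer must repeat a residue, giving a difference divisible by 10. So n = 10 + 1 = 11.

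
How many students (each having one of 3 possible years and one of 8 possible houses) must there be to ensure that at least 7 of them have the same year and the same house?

There are 3 × 8 = 24 (year, house) combinations acting as pigeonholes.
With 24 × 6 = 144 students we could place exactly 6 in each, with no (year, house) pair reaching 7.
One more forces some (year, house) pair to hold 7, so 144 + 1 = 145.

145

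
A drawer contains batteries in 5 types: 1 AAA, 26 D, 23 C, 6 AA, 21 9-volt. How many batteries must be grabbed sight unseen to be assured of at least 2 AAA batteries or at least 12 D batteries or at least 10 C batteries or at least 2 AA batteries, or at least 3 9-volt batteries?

The worst case stops just short of every target: 1 AAA, 11 D, 9 C, 1 AA, 2 9-volt — 1 + 11 + 9 + 1 + 2 = 24 batteries.
One more battery must push some type to its target, so 24 + 1 = 25.

25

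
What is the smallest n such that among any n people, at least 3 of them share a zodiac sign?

25

There are 12 zodiac signs acting as pigeonholes.
With 12 × 2 = 24 people we could place exactly 2 in each, with no class reaching 3.
One more forces some class to hold 3, so 24 + 1 = 25.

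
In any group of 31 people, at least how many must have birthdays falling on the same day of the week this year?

There are 7 days of the week, which serve as the pigeonholes.
If each of the 7 days of the week held at most 4, the total would be at most 7 × 4 = 28 < 31, a contradiction.
So at least one holds ⌈31/7⌉ = 5.

5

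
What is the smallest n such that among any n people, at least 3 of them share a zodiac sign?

25

There are 12 zodiac signs acting as pigeonholes.
With 12 × 2 = 24 people we could place exactly 2 in each, with no class reaching 3.
One more forces some class to hold 3, so 24 + 1 = 25.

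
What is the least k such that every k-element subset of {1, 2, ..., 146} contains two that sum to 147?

Partition {1, …, 146} into 73 pairs: {1,146}, {2,145}, …, {73,74}.
Choosing 73 integers — say the integers 1 through 73 — takes one from each pair and avoids the property.
Choosing 74 forces two into the same pair by pigeonhole, and those sum to 147. So 74.

74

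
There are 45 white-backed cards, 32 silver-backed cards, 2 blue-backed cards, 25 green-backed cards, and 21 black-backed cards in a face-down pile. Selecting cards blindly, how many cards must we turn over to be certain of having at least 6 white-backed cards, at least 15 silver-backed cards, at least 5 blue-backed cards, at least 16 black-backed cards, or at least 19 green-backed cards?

55

The worst case stops just short of every target: 5 white-backed, 14 silver-backed, all 2 blue-backed, 18 green-backed, 15 black-backed — 5 + 14 + 2 + 18 + 15 = 54 cards.
One more card must push some back color to its target, so 54 + 1 = 55.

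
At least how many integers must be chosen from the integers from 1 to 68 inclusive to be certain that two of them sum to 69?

Partition {1, …, 68} into 34 pairs: {1,68}, {2,67}, …, {34,35}.
Choosing 34 integers — say the integers 1 through 34 — takes one from each pair and avoids the property.
Choosing 35 forces two into the same pair by pigeonhole, and those sum to 69. So 35.

35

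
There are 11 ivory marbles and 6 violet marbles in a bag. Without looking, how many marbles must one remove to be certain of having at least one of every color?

12

The hardest color to obtain is violet: we could draw every other marble first — 17 − 6 = 11 marbles — without a single violet one.
The next draw must be violet, so 11 + 1 = 12.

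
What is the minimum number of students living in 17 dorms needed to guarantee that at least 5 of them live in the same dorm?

There are 17 dorms acting as pigeonholes.
With 17 × 4 = 68 students we could place exactly 4 in each, with no class reaching 5.
One more forces some class to hold 5, so 68 + 1 = 69.

69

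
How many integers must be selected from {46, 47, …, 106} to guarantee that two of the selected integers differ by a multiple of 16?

17

Use the pigeonhole principle on residue classes: group the integers by remainder mod 16; there are 16 residue classes, each nonempty in this range.
Choosing one from each class (16 integers) avoids any shared remainder.
One more choice must repeat a class, so two differ by a multiple of 16. Hence 16 + 1 = 17.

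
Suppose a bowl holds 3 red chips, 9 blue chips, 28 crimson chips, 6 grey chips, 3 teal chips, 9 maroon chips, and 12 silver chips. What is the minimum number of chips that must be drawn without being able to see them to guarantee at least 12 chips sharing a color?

53

In the worst case we take at most 11 of each color, but all 3 red, all 9 blue, all 6 grey, all 3 teal, and all 9 maroon (fewer than 11), giving 3 + 9 + 11 + 6 + 3 + 9 + 11 = 52.
One more chip then forces some color to 12, so 52 + 1 = 53.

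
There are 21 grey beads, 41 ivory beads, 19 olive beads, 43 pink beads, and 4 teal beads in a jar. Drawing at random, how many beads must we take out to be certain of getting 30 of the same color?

Treat the 5 colors as pigeonholes.
In the worst case we take at most 29 of each color, but all 21 grey, all 19 olive, and all 4 teal (fewer than 29), giving 21 + 29 + 19 + 29 + 4 = 102.
One more bead then forces some color to 30, so 102 + 1 = 103.

103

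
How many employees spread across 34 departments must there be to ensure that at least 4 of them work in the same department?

103

There are 34 departments acting as pigeonholes.
With 34 × 3 = 102 employees we could place exactly 3 in each, with no class reaching 4.
One more forces some class to hold 4, so 102 + 1 = 103.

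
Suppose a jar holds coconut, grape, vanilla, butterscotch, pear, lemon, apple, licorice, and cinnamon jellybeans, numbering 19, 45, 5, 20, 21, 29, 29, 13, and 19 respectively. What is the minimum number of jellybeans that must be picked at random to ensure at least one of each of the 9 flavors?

The hardest flavor to obtain is vanilla: we could draw every other jellybean first — 200 − 5 = 195 jellybeans — without a single vanilla one.
The next draw must be vanilla, so 195 + 1 = 196.

196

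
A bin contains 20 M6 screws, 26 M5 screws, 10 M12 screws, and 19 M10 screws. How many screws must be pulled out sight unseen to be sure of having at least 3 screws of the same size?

The worst case takes 2 screws of each size without reaching 3 of any: 4 × 2 = 8.
The next screw must bring some size to 3, so 8 + 1 = 9.

9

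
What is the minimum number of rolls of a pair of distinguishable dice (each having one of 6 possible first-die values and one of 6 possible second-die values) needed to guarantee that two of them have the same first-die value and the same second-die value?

37

There are 6 × 6 = 36 (first-die value, second-die value) combinations acting as pigeonholes.
With 36 rolls of a pair of distinguishable dice we could place one in each, avoiding any repeat.
One more forces some (first-die value, second-die value) pair to hold 2, so 36 + 1 = 37.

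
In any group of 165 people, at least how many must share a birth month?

14

There are 12 months of the year, which serve as the pigeonholes.
If each of the 12 months of the year held at most 13, the total would be at most 12 × 13 = 156 < 165, a contradiction.
So at least one holds ⌈165/12⌉ = 14.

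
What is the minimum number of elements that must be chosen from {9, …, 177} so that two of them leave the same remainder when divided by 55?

56

Group the integers by remainder mod 55; there are 55 residue classes, each nonempty in this range.
Choosing one from each class (55 integers) avoids any shared remainder.
One more choice must repeat a class, so two differ by a multiple of 55. Hence 55 + 1 = 56.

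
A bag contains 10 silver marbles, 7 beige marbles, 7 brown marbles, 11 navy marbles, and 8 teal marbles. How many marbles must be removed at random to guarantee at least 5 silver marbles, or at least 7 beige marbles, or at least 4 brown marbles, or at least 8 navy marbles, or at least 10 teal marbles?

29

The worst case stops just short of every target: 4 silver, 6 beige, 3 brown, 7 navy, all 8 teal — 4 + 6 + 3 + 7 + 8 = 28 marbles.
One more marble must push some color to its target, so 28 + 1 = 29.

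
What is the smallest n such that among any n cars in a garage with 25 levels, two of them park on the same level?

There are 25 levels acting as pigeonholes.
With 25 cars we could place one in each, avoiding any repeat.
One more forces some class to hold 2, so 25 + 1 = 26.

26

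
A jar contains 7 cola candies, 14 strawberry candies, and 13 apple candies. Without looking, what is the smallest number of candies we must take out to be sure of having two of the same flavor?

4

The worst case takes 1 candy of each flavor without reaching 2 of any: 3 × 1 = 3.
The next candy must bring some flavor to 2, so 3 + 1 = 4.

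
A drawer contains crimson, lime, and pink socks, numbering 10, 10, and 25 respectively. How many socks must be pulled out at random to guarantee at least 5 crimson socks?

40

To avoid crimson socks as long as possible, exhaust the other 2 colors first.
The worst case draws every non-crimson sock first: 10 + 25 = 35.
The next 5 draws are then forced to be crimson, giving 35 + 5 = 40.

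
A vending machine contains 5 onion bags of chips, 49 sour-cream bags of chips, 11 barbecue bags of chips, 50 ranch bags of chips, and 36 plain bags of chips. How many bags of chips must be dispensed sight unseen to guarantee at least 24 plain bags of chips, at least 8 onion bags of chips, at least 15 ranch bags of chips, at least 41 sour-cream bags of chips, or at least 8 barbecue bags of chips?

90

The worst case stops just short of every target: all 5 onion, 40 sour-cream, 7 barbecue, 14 ranch, 23 plain — 5 + 40 + 7 + 14 + 23 = 89 bags of chips.
One more bag of chips must push some flavor to its target, so 89 + 1 = 90.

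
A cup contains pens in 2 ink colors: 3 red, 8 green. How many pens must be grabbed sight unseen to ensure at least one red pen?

The worst case draws every non-red pen first: 8.
The next draw is then forced to be red, giving 8 + 1 = 9.

9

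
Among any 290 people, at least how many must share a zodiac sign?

25

The 290 people fall into 12 zodiac signs.
If each of the 12 zodiac signs held at most 24, the total would be at most 12 × 24 = 288 < 290, a contradiction.
So at least one holds ⌈290/12⌉ = 25.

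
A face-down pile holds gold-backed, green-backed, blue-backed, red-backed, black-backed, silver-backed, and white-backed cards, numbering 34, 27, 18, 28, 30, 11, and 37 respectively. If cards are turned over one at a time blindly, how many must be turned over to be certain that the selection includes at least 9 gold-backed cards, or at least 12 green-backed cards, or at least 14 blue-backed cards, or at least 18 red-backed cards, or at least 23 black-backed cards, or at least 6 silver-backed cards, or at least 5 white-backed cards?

81

The worst case stops just short of every target: 8 gold-backed, 11 green-backed, 13 blue-backed, 17 red-backed, 22 black-backed, 5 silver-backed, 4 white-backed — 8 + 11 + 13 + 17 + 22 + 5 + 4 = 80 cards.
One more card must push some back color to its target, so 80 + 1 = 81.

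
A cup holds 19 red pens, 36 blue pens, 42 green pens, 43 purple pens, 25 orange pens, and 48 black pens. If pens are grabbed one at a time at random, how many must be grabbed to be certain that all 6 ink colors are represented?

195

The hardest ink color to obtain is red: we could draw every other pen first — 213 − 19 = 194 pens — without a single red one.
The next draw must be red, so 194 + 1 = 195.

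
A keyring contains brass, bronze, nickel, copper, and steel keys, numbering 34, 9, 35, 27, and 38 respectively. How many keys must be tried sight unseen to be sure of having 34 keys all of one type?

136

Treat the 5 types as pigeonholes.
In the worst case we take at most 33 of each type, but all 9 bronze and all 27 copper (fewer than 33), giving 33 + 9 + 33 + 27 + 33 = 135.
One more key then forces some type to 34, so 135 + 1 = 136.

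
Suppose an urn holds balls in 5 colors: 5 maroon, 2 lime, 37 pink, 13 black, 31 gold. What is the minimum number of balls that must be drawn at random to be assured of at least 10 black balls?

The worst case draws every non-black ball first: 5 + 2 + 37 + 31 = 75.
The next 10 draws are then forced to be black, giving 75 + 10 = 85.

85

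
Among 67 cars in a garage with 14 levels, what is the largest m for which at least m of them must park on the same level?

5

If each of the 14 levels held at most 4, the total would be at most 14 × 4 = 56 < 67, a contradiction.
So at least one holds ⌈67/14⌉ = 5.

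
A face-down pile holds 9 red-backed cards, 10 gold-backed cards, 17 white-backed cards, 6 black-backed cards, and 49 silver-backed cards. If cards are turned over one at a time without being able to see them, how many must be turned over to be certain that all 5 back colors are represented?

86

The hardest back color to obtain is black-backed: we could draw every other card first — 91 − 6 = 85 cards — without a single black-backed one.
The next draw must be black-backed, so 85 + 1 = 86.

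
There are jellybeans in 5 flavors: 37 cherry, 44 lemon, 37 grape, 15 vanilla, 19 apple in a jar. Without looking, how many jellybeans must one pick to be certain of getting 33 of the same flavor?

131

Treat the 5 flavors as pigeonholes.
In the worst case we take at most 32 of each flavor, but all 15 vanilla and all 19 apple (fewer than 32), giving 32 + 32 + 32 + 15 + 19 = 130.
One more jellybean then forces some flavor to 33, so 130 + 1 = 131.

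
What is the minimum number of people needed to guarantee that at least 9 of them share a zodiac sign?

97

There are 12 zodiac signs acting as pigeonholes.
With 12 × 8 = 96 people we could place exactly 8 in each, with no class reaching 9.
One more forces some class to hold 9, so 96 + 1 = 97.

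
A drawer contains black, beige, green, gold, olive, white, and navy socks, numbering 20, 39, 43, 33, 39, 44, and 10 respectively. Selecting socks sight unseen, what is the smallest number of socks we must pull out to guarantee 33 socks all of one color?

191

In the worst case we take at most 32 of each color, but all 20 black and all 10 navy (fewer than 32), giving 20 + 32 + 32 + 32 + 32 + 32 + 10 = 190.
One more sock then forces some color to 33, so 190 + 1 = 191.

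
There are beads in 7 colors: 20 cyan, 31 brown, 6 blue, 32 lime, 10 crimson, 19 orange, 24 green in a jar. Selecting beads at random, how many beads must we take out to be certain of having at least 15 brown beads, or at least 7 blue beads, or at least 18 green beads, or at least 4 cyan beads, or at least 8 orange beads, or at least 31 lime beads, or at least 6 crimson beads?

The worst case stops just short of every target: 3 cyan, 14 brown, 6 blue, 30 lime, 5 crimson, 7 orange, 17 green — 3 + 14 + 6 + 30 + 5 + 7 + 17 = 82 beads.
One more bead must push some color to its target, so 82 + 1 = 83.

83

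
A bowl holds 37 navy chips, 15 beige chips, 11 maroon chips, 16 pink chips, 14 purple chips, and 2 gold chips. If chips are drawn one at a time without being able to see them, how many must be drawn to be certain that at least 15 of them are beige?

95

The worst case draws every non-beige chip first: 37 + 11 + 16 + 14 + 2 = 80.
The next 15 draws are then forced to be beige, giving 80 + 15 = 95.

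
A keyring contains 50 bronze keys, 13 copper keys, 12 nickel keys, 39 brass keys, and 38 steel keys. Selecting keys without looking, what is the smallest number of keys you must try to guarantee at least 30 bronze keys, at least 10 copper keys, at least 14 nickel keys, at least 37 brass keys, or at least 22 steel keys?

108

The worst case stops just short of every target: 29 bronze, 9 copper, all 12 nickel, 36 brass, 21 steel — 29 + 9 + 12 + 36 + 21 = 107 keys.
One more key must push some type to its target, so 107 + 1 = 108.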